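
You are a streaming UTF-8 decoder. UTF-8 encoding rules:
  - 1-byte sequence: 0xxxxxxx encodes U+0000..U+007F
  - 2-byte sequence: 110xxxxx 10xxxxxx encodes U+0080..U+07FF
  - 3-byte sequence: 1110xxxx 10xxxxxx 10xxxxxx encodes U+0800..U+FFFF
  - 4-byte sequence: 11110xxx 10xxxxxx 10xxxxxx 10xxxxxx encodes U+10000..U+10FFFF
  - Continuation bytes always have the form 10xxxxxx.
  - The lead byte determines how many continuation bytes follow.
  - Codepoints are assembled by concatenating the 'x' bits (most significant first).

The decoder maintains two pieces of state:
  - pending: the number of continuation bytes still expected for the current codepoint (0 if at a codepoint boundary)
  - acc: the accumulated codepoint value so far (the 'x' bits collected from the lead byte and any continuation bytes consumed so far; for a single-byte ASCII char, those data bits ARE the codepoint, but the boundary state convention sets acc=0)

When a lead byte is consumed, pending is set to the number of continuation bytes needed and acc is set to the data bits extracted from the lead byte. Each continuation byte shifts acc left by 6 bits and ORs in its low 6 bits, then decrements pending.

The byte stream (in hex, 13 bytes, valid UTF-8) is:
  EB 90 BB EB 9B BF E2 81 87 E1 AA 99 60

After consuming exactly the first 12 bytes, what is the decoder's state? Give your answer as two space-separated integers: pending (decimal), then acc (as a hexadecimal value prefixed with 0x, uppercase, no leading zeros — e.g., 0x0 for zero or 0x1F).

Byte[0]=EB: 3-byte lead. pending=2, acc=0xB
Byte[1]=90: continuation. acc=(acc<<6)|0x10=0x2D0, pending=1
Byte[2]=BB: continuation. acc=(acc<<6)|0x3B=0xB43B, pending=0
Byte[3]=EB: 3-byte lead. pending=2, acc=0xB
Byte[4]=9B: continuation. acc=(acc<<6)|0x1B=0x2DB, pending=1
Byte[5]=BF: continuation. acc=(acc<<6)|0x3F=0xB6FF, pending=0
Byte[6]=E2: 3-byte lead. pending=2, acc=0x2
Byte[7]=81: continuation. acc=(acc<<6)|0x01=0x81, pending=1
Byte[8]=87: continuation. acc=(acc<<6)|0x07=0x2047, pending=0
Byte[9]=E1: 3-byte lead. pending=2, acc=0x1
Byte[10]=AA: continuation. acc=(acc<<6)|0x2A=0x6A, pending=1
Byte[11]=99: continuation. acc=(acc<<6)|0x19=0x1A99, pending=0

Answer: 0 0x1A99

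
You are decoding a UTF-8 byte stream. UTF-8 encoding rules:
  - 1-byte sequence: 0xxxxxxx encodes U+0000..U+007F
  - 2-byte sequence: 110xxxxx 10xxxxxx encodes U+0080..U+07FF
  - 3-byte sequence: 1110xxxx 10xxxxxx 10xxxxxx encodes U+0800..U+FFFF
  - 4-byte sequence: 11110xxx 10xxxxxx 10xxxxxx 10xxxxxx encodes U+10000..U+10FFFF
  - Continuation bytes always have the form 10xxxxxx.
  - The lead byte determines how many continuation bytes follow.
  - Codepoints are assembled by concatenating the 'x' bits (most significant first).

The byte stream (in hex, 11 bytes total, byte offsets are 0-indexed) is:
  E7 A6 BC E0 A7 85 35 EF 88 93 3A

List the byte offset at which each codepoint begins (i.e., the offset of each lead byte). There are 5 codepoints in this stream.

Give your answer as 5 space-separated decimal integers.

Answer: 0 3 6 7 10

Derivation:
Byte[0]=E7: 3-byte lead, need 2 cont bytes. acc=0x7
Byte[1]=A6: continuation. acc=(acc<<6)|0x26=0x1E6
Byte[2]=BC: continuation. acc=(acc<<6)|0x3C=0x79BC
Completed: cp=U+79BC (starts at byte 0)
Byte[3]=E0: 3-byte lead, need 2 cont bytes. acc=0x0
Byte[4]=A7: continuation. acc=(acc<<6)|0x27=0x27
Byte[5]=85: continuation. acc=(acc<<6)|0x05=0x9C5
Completed: cp=U+09C5 (starts at byte 3)
Byte[6]=35: 1-byte ASCII. cp=U+0035
Byte[7]=EF: 3-byte lead, need 2 cont bytes. acc=0xF
Byte[8]=88: continuation. acc=(acc<<6)|0x08=0x3C8
Byte[9]=93: continuation. acc=(acc<<6)|0x13=0xF213
Completed: cp=U+F213 (starts at byte 7)
Byte[10]=3A: 1-byte ASCII. cp=U+003A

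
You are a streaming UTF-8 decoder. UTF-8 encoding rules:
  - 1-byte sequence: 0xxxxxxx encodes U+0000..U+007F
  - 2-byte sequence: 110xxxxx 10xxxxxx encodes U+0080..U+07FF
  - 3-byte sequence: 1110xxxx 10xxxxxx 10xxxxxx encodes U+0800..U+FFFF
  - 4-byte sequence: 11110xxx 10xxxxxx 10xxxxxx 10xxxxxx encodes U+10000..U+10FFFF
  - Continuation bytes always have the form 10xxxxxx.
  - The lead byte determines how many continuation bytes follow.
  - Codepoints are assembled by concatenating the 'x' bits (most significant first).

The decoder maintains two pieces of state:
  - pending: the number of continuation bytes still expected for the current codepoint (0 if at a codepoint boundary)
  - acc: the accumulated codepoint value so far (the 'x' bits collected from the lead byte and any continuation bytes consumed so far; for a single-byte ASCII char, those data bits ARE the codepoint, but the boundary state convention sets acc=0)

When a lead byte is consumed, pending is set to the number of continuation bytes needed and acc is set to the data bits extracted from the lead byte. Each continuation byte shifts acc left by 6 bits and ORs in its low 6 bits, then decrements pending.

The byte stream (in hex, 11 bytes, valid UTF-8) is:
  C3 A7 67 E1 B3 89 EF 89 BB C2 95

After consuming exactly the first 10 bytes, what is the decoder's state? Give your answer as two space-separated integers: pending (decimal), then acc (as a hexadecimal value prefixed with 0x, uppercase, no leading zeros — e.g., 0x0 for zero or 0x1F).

Byte[0]=C3: 2-byte lead. pending=1, acc=0x3
Byte[1]=A7: continuation. acc=(acc<<6)|0x27=0xE7, pending=0
Byte[2]=67: 1-byte. pending=0, acc=0x0
Byte[3]=E1: 3-byte lead. pending=2, acc=0x1
Byte[4]=B3: continuation. acc=(acc<<6)|0x33=0x73, pending=1
Byte[5]=89: continuation. acc=(acc<<6)|0x09=0x1CC9, pending=0
Byte[6]=EF: 3-byte lead. pending=2, acc=0xF
Byte[7]=89: continuation. acc=(acc<<6)|0x09=0x3C9, pending=1
Byte[8]=BB: continuation. acc=(acc<<6)|0x3B=0xF27B, pending=0
Byte[9]=C2: 2-byte lead. pending=1, acc=0x2

Answer: 1 0x2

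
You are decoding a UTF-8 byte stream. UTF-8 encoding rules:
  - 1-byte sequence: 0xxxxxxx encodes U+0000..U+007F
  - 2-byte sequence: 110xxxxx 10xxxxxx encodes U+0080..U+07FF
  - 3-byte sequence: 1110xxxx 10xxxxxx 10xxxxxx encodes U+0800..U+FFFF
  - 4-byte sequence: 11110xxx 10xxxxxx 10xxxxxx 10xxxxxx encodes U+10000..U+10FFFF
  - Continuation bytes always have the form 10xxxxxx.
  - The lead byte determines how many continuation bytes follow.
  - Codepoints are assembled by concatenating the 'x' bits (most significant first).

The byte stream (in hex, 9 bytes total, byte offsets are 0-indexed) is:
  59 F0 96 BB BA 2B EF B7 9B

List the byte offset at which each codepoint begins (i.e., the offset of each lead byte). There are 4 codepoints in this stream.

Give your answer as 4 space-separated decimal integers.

Answer: 0 1 5 6

Derivation:
Byte[0]=59: 1-byte ASCII. cp=U+0059
Byte[1]=F0: 4-byte lead, need 3 cont bytes. acc=0x0
Byte[2]=96: continuation. acc=(acc<<6)|0x16=0x16
Byte[3]=BB: continuation. acc=(acc<<6)|0x3B=0x5BB
Byte[4]=BA: continuation. acc=(acc<<6)|0x3A=0x16EFA
Completed: cp=U+16EFA (starts at byte 1)
Byte[5]=2B: 1-byte ASCII. cp=U+002B
Byte[6]=EF: 3-byte lead, need 2 cont bytes. acc=0xF
Byte[7]=B7: continuation. acc=(acc<<6)|0x37=0x3F7
Byte[8]=9B: continuation. acc=(acc<<6)|0x1B=0xFDDB
Completed: cp=U+FDDB (starts at byte 6)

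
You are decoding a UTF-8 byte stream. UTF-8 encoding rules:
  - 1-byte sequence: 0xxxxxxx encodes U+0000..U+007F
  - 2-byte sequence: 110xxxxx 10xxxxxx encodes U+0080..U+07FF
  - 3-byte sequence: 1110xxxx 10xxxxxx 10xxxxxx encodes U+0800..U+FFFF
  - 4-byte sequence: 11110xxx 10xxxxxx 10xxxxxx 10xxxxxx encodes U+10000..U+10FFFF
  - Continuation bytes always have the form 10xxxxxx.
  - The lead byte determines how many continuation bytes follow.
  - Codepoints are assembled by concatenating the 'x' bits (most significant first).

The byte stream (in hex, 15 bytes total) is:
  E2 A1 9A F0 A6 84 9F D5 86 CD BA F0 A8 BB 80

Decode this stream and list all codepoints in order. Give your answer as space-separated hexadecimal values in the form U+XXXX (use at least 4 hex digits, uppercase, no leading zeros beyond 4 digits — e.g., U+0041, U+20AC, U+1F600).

Byte[0]=E2: 3-byte lead, need 2 cont bytes. acc=0x2
Byte[1]=A1: continuation. acc=(acc<<6)|0x21=0xA1
Byte[2]=9A: continuation. acc=(acc<<6)|0x1A=0x285A
Completed: cp=U+285A (starts at byte 0)
Byte[3]=F0: 4-byte lead, need 3 cont bytes. acc=0x0
Byte[4]=A6: continuation. acc=(acc<<6)|0x26=0x26
Byte[5]=84: continuation. acc=(acc<<6)|0x04=0x984
Byte[6]=9F: continuation. acc=(acc<<6)|0x1F=0x2611F
Completed: cp=U+2611F (starts at byte 3)
Byte[7]=D5: 2-byte lead, need 1 cont bytes. acc=0x15
Byte[8]=86: continuation. acc=(acc<<6)|0x06=0x546
Completed: cp=U+0546 (starts at byte 7)
Byte[9]=CD: 2-byte lead, need 1 cont bytes. acc=0xD
Byte[10]=BA: continuation. acc=(acc<<6)|0x3A=0x37A
Completed: cp=U+037A (starts at byte 9)
Byte[11]=F0: 4-byte lead, need 3 cont bytes. acc=0x0
Byte[12]=A8: continuation. acc=(acc<<6)|0x28=0x28
Byte[13]=BB: continuation. acc=(acc<<6)|0x3B=0xA3B
Byte[14]=80: continuation. acc=(acc<<6)|0x00=0x28EC0
Completed: cp=U+28EC0 (starts at byte 11)

Answer: U+285A U+2611F U+0546 U+037A U+28EC0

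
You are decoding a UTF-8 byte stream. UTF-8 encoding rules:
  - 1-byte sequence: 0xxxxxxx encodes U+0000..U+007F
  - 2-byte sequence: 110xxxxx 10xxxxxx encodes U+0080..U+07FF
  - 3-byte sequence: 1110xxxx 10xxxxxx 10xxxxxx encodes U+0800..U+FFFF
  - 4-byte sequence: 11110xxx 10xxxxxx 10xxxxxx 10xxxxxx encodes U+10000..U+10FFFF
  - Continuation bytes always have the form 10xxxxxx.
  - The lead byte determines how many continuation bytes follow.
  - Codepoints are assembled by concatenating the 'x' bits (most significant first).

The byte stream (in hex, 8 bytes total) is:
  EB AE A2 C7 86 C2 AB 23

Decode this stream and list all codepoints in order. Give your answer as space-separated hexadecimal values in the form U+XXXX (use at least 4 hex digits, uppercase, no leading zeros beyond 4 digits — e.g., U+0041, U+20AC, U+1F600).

Byte[0]=EB: 3-byte lead, need 2 cont bytes. acc=0xB
Byte[1]=AE: continuation. acc=(acc<<6)|0x2E=0x2EE
Byte[2]=A2: continuation. acc=(acc<<6)|0x22=0xBBA2
Completed: cp=U+BBA2 (starts at byte 0)
Byte[3]=C7: 2-byte lead, need 1 cont bytes. acc=0x7
Byte[4]=86: continuation. acc=(acc<<6)|0x06=0x1C6
Completed: cp=U+01C6 (starts at byte 3)
Byte[5]=C2: 2-byte lead, need 1 cont bytes. acc=0x2
Byte[6]=AB: continuation. acc=(acc<<6)|0x2B=0xAB
Completed: cp=U+00AB (starts at byte 5)
Byte[7]=23: 1-byte ASCII. cp=U+0023

Answer: U+BBA2 U+01C6 U+00AB U+0023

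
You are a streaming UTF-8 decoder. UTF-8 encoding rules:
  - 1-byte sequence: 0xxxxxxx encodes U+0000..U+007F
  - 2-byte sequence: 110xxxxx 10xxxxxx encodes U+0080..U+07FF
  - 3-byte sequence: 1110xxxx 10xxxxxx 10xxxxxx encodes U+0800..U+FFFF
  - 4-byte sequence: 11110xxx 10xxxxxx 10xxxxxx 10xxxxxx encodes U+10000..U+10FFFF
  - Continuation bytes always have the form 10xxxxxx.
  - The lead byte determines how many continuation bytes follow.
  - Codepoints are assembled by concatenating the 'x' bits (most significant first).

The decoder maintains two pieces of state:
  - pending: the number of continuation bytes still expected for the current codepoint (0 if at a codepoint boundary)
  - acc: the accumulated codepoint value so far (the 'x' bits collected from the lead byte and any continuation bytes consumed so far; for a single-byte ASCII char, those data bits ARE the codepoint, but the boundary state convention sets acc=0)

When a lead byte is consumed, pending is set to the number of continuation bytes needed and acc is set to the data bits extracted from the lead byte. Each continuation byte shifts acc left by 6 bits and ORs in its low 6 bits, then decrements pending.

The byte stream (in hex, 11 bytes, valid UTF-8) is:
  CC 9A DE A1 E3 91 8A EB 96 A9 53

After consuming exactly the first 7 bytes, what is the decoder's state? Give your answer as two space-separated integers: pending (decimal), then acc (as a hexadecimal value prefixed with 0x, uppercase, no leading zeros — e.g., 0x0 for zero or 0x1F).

Byte[0]=CC: 2-byte lead. pending=1, acc=0xC
Byte[1]=9A: continuation. acc=(acc<<6)|0x1A=0x31A, pending=0
Byte[2]=DE: 2-byte lead. pending=1, acc=0x1E
Byte[3]=A1: continuation. acc=(acc<<6)|0x21=0x7A1, pending=0
Byte[4]=E3: 3-byte lead. pending=2, acc=0x3
Byte[5]=91: continuation. acc=(acc<<6)|0x11=0xD1, pending=1
Byte[6]=8A: continuation. acc=(acc<<6)|0x0A=0x344A, pending=0

Answer: 0 0x344A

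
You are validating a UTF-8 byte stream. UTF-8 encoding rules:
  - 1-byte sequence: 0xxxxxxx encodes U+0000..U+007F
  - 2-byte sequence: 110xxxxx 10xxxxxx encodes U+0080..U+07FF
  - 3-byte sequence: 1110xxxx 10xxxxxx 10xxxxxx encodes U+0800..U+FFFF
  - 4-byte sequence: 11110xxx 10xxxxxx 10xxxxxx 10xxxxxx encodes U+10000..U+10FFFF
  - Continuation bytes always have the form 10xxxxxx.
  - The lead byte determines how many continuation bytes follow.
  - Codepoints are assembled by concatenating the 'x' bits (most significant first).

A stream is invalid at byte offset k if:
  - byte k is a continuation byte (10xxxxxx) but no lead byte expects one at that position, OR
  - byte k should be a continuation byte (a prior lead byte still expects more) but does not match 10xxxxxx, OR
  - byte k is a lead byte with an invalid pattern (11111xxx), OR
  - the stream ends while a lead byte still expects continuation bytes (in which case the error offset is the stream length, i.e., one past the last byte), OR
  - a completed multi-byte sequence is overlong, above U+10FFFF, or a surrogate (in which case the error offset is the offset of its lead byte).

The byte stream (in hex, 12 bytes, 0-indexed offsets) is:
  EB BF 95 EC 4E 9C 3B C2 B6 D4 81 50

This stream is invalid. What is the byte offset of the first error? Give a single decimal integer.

Byte[0]=EB: 3-byte lead, need 2 cont bytes. acc=0xB
Byte[1]=BF: continuation. acc=(acc<<6)|0x3F=0x2FF
Byte[2]=95: continuation. acc=(acc<<6)|0x15=0xBFD5
Completed: cp=U+BFD5 (starts at byte 0)
Byte[3]=EC: 3-byte lead, need 2 cont bytes. acc=0xC
Byte[4]=4E: expected 10xxxxxx continuation. INVALID

Answer: 4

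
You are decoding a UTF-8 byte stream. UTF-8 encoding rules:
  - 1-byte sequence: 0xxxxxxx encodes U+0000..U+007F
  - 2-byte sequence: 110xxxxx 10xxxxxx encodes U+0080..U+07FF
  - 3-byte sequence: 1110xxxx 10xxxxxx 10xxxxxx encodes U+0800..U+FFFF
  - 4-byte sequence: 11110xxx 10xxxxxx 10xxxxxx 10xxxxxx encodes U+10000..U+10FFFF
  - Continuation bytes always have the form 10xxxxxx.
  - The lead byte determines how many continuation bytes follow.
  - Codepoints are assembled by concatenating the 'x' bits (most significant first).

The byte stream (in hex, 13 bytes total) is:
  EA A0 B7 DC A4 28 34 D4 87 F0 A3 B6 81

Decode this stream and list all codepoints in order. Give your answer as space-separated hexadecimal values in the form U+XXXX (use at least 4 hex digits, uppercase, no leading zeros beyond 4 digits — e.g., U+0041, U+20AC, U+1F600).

Answer: U+A837 U+0724 U+0028 U+0034 U+0507 U+23D81

Derivation:
Byte[0]=EA: 3-byte lead, need 2 cont bytes. acc=0xA
Byte[1]=A0: continuation. acc=(acc<<6)|0x20=0x2A0
Byte[2]=B7: continuation. acc=(acc<<6)|0x37=0xA837
Completed: cp=U+A837 (starts at byte 0)
Byte[3]=DC: 2-byte lead, need 1 cont bytes. acc=0x1C
Byte[4]=A4: continuation. acc=(acc<<6)|0x24=0x724
Completed: cp=U+0724 (starts at byte 3)
Byte[5]=28: 1-byte ASCII. cp=U+0028
Byte[6]=34: 1-byte ASCII. cp=U+0034
Byte[7]=D4: 2-byte lead, need 1 cont bytes. acc=0x14
Byte[8]=87: continuation. acc=(acc<<6)|0x07=0x507
Completed: cp=U+0507 (starts at byte 7)
Byte[9]=F0: 4-byte lead, need 3 cont bytes. acc=0x0
Byte[10]=A3: continuation. acc=(acc<<6)|0x23=0x23
Byte[11]=B6: continuation. acc=(acc<<6)|0x36=0x8F6
Byte[12]=81: continuation. acc=(acc<<6)|0x01=0x23D81
Completed: cp=U+23D81 (starts at byte 9)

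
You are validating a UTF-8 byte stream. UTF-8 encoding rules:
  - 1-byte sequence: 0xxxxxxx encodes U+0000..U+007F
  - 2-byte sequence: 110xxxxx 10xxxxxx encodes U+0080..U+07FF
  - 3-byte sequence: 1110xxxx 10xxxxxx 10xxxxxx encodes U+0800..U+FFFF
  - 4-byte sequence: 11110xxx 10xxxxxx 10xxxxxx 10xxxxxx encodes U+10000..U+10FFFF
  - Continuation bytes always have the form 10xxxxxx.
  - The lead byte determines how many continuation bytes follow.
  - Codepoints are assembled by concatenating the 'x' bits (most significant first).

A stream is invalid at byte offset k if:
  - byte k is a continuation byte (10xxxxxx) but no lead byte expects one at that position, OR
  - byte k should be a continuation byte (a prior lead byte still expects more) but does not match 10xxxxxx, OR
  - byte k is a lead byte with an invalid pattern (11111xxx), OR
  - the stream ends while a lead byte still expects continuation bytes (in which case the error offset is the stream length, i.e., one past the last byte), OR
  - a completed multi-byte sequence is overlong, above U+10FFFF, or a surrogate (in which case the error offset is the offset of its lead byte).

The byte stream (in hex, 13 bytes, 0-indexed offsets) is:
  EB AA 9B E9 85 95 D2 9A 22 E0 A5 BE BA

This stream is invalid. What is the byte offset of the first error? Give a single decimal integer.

Byte[0]=EB: 3-byte lead, need 2 cont bytes. acc=0xB
Byte[1]=AA: continuation. acc=(acc<<6)|0x2A=0x2EA
Byte[2]=9B: continuation. acc=(acc<<6)|0x1B=0xBA9B
Completed: cp=U+BA9B (starts at byte 0)
Byte[3]=E9: 3-byte lead, need 2 cont bytes. acc=0x9
Byte[4]=85: continuation. acc=(acc<<6)|0x05=0x245
Byte[5]=95: continuation. acc=(acc<<6)|0x15=0x9155
Completed: cp=U+9155 (starts at byte 3)
Byte[6]=D2: 2-byte lead, need 1 cont bytes. acc=0x12
Byte[7]=9A: continuation. acc=(acc<<6)|0x1A=0x49A
Completed: cp=U+049A (starts at byte 6)
Byte[8]=22: 1-byte ASCII. cp=U+0022
Byte[9]=E0: 3-byte lead, need 2 cont bytes. acc=0x0
Byte[10]=A5: continuation. acc=(acc<<6)|0x25=0x25
Byte[11]=BE: continuation. acc=(acc<<6)|0x3E=0x97E
Completed: cp=U+097E (starts at byte 9)
Byte[12]=BA: INVALID lead byte (not 0xxx/110x/1110/11110)

Answer: 12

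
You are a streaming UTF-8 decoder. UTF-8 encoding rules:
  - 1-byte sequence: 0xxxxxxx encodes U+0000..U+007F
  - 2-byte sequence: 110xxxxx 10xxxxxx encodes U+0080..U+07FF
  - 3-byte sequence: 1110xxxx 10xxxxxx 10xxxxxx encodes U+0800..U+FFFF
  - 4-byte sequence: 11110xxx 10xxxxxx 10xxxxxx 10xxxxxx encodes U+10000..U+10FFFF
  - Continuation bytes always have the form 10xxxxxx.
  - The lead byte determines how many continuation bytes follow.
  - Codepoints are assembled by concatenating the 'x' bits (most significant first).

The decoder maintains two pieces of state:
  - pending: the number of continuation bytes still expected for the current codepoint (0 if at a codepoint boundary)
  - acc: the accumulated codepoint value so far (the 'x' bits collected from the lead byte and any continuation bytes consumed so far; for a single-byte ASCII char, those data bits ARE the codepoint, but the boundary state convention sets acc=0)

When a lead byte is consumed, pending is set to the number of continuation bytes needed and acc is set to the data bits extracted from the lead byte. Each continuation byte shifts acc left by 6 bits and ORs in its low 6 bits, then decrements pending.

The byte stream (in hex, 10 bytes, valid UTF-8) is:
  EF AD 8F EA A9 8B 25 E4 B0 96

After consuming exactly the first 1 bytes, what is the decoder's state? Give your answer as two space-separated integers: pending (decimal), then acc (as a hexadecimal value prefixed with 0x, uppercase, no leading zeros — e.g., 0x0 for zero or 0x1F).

Answer: 2 0xF

Derivation:
Byte[0]=EF: 3-byte lead. pending=2, acc=0xF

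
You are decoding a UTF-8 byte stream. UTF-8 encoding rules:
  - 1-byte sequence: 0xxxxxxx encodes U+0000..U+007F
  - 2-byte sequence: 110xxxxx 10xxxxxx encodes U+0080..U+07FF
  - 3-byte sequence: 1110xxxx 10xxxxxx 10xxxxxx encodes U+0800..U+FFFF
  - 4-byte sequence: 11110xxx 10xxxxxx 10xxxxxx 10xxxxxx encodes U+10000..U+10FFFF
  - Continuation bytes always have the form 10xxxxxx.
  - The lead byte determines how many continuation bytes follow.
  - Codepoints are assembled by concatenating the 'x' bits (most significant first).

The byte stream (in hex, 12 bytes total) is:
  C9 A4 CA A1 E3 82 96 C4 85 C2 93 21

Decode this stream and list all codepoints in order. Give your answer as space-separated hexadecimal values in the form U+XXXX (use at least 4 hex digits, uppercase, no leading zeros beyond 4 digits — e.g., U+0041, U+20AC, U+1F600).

Answer: U+0264 U+02A1 U+3096 U+0105 U+0093 U+0021

Derivation:
Byte[0]=C9: 2-byte lead, need 1 cont bytes. acc=0x9
Byte[1]=A4: continuation. acc=(acc<<6)|0x24=0x264
Completed: cp=U+0264 (starts at byte 0)
Byte[2]=CA: 2-byte lead, need 1 cont bytes. acc=0xA
Byte[3]=A1: continuation. acc=(acc<<6)|0x21=0x2A1
Completed: cp=U+02A1 (starts at byte 2)
Byte[4]=E3: 3-byte lead, need 2 cont bytes. acc=0x3
Byte[5]=82: continuation. acc=(acc<<6)|0x02=0xC2
Byte[6]=96: continuation. acc=(acc<<6)|0x16=0x3096
Completed: cp=U+3096 (starts at byte 4)
Byte[7]=C4: 2-byte lead, need 1 cont bytes. acc=0x4
Byte[8]=85: continuation. acc=(acc<<6)|0x05=0x105
Completed: cp=U+0105 (starts at byte 7)
Byte[9]=C2: 2-byte lead, need 1 cont bytes. acc=0x2
Byte[10]=93: continuation. acc=(acc<<6)|0x13=0x93
Completed: cp=U+0093 (starts at byte 9)
Byte[11]=21: 1-byte ASCII. cp=U+0021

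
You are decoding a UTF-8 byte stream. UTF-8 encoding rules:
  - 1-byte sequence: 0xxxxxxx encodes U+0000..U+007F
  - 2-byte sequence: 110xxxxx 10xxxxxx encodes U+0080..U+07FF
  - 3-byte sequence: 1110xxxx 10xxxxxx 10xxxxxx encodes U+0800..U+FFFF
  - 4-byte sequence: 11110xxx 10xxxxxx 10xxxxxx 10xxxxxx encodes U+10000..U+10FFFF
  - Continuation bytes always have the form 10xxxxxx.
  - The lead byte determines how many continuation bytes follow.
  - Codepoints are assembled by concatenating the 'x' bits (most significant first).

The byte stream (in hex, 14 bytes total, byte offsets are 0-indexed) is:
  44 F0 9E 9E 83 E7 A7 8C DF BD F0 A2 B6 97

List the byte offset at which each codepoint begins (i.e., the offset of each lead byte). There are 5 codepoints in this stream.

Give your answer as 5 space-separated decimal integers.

Byte[0]=44: 1-byte ASCII. cp=U+0044
Byte[1]=F0: 4-byte lead, need 3 cont bytes. acc=0x0
Byte[2]=9E: continuation. acc=(acc<<6)|0x1E=0x1E
Byte[3]=9E: continuation. acc=(acc<<6)|0x1E=0x79E
Byte[4]=83: continuation. acc=(acc<<6)|0x03=0x1E783
Completed: cp=U+1E783 (starts at byte 1)
Byte[5]=E7: 3-byte lead, need 2 cont bytes. acc=0x7
Byte[6]=A7: continuation. acc=(acc<<6)|0x27=0x1E7
Byte[7]=8C: continuation. acc=(acc<<6)|0x0C=0x79CC
Completed: cp=U+79CC (starts at byte 5)
Byte[8]=DF: 2-byte lead, need 1 cont bytes. acc=0x1F
Byte[9]=BD: continuation. acc=(acc<<6)|0x3D=0x7FD
Completed: cp=U+07FD (starts at byte 8)
Byte[10]=F0: 4-byte lead, need 3 cont bytes. acc=0x0
Byte[11]=A2: continuation. acc=(acc<<6)|0x22=0x22
Byte[12]=B6: continuation. acc=(acc<<6)|0x36=0x8B6
Byte[13]=97: continuation. acc=(acc<<6)|0x17=0x22D97
Completed: cp=U+22D97 (starts at byte 10)

Answer: 0 1 5 8 10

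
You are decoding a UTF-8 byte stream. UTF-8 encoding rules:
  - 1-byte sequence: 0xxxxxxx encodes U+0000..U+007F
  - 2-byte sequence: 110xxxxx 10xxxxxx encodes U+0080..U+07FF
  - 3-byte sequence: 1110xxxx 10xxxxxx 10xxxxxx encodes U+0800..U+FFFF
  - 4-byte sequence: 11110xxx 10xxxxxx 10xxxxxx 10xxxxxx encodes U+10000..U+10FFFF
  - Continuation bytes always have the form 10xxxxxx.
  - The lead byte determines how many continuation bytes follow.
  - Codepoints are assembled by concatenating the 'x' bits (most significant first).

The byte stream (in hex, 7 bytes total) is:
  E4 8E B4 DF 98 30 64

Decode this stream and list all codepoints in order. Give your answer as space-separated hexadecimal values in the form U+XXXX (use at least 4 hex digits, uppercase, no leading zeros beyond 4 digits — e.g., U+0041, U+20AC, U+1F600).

Answer: U+43B4 U+07D8 U+0030 U+0064

Derivation:
Byte[0]=E4: 3-byte lead, need 2 cont bytes. acc=0x4
Byte[1]=8E: continuation. acc=(acc<<6)|0x0E=0x10E
Byte[2]=B4: continuation. acc=(acc<<6)|0x34=0x43B4
Completed: cp=U+43B4 (starts at byte 0)
Byte[3]=DF: 2-byte lead, need 1 cont bytes. acc=0x1F
Byte[4]=98: continuation. acc=(acc<<6)|0x18=0x7D8
Completed: cp=U+07D8 (starts at byte 3)
Byte[5]=30: 1-byte ASCII. cp=U+0030
Byte[6]=64: 1-byte ASCII. cp=U+0064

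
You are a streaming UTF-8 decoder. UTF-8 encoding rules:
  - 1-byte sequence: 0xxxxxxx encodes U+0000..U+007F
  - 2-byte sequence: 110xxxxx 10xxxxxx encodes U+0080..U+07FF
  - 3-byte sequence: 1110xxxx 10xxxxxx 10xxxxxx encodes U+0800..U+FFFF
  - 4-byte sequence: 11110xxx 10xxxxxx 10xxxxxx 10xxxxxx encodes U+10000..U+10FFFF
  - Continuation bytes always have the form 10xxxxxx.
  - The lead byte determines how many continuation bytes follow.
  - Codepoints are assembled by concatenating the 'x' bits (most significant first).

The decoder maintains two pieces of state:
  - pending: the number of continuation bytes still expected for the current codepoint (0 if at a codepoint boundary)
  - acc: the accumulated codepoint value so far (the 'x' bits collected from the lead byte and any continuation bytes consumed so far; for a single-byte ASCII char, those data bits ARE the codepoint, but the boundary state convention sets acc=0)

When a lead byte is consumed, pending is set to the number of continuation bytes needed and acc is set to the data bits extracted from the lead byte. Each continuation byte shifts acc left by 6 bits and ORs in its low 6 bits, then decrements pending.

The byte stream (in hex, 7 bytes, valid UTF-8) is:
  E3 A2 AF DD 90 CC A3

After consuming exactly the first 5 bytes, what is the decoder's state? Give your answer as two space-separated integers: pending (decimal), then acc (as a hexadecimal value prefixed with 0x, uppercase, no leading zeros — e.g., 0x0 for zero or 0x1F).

Byte[0]=E3: 3-byte lead. pending=2, acc=0x3
Byte[1]=A2: continuation. acc=(acc<<6)|0x22=0xE2, pending=1
Byte[2]=AF: continuation. acc=(acc<<6)|0x2F=0x38AF, pending=0
Byte[3]=DD: 2-byte lead. pending=1, acc=0x1D
Byte[4]=90: continuation. acc=(acc<<6)|0x10=0x750, pending=0

Answer: 0 0x750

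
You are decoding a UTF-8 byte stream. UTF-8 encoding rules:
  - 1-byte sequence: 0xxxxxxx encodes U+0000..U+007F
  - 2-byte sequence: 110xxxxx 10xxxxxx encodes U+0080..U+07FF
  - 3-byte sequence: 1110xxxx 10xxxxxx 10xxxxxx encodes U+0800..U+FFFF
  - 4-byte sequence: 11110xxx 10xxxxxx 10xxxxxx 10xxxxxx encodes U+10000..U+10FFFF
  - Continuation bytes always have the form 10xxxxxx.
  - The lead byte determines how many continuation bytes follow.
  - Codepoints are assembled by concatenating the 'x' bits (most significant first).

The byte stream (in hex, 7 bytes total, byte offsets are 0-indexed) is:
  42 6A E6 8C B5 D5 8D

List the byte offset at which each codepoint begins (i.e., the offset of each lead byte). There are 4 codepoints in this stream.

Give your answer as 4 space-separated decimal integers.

Byte[0]=42: 1-byte ASCII. cp=U+0042
Byte[1]=6A: 1-byte ASCII. cp=U+006A
Byte[2]=E6: 3-byte lead, need 2 cont bytes. acc=0x6
Byte[3]=8C: continuation. acc=(acc<<6)|0x0C=0x18C
Byte[4]=B5: continuation. acc=(acc<<6)|0x35=0x6335
Completed: cp=U+6335 (starts at byte 2)
Byte[5]=D5: 2-byte lead, need 1 cont bytes. acc=0x15
Byte[6]=8D: continuation. acc=(acc<<6)|0x0D=0x54D
Completed: cp=U+054D (starts at byte 5)

Answer: 0 1 2 5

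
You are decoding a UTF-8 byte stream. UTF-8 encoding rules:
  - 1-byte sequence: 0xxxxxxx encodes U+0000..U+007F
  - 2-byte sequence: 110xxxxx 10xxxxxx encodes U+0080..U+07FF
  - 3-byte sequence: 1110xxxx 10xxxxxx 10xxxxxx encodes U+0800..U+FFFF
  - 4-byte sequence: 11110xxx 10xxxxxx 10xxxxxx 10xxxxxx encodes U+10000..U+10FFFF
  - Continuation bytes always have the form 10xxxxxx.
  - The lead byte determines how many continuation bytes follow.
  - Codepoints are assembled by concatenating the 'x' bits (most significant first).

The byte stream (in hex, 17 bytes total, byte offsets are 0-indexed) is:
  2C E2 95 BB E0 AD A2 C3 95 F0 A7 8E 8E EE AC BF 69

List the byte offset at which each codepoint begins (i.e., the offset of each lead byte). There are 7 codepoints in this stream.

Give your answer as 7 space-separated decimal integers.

Answer: 0 1 4 7 9 13 16

Derivation:
Byte[0]=2C: 1-byte ASCII. cp=U+002C
Byte[1]=E2: 3-byte lead, need 2 cont bytes. acc=0x2
Byte[2]=95: continuation. acc=(acc<<6)|0x15=0x95
Byte[3]=BB: continuation. acc=(acc<<6)|0x3B=0x257B
Completed: cp=U+257B (starts at byte 1)
Byte[4]=E0: 3-byte lead, need 2 cont bytes. acc=0x0
Byte[5]=AD: continuation. acc=(acc<<6)|0x2D=0x2D
Byte[6]=A2: continuation. acc=(acc<<6)|0x22=0xB62
Completed: cp=U+0B62 (starts at byte 4)
Byte[7]=C3: 2-byte lead, need 1 cont bytes. acc=0x3
Byte[8]=95: continuation. acc=(acc<<6)|0x15=0xD5
Completed: cp=U+00D5 (starts at byte 7)
Byte[9]=F0: 4-byte lead, need 3 cont bytes. acc=0x0
Byte[10]=A7: continuation. acc=(acc<<6)|0x27=0x27
Byte[11]=8E: continuation. acc=(acc<<6)|0x0E=0x9CE
Byte[12]=8E: continuation. acc=(acc<<6)|0x0E=0x2738E
Completed: cp=U+2738E (starts at byte 9)
Byte[13]=EE: 3-byte lead, need 2 cont bytes. acc=0xE
Byte[14]=AC: continuation. acc=(acc<<6)|0x2C=0x3AC
Byte[15]=BF: continuation. acc=(acc<<6)|0x3F=0xEB3F
Completed: cp=U+EB3F (starts at byte 13)
Byte[16]=69: 1-byte ASCII. cp=U+0069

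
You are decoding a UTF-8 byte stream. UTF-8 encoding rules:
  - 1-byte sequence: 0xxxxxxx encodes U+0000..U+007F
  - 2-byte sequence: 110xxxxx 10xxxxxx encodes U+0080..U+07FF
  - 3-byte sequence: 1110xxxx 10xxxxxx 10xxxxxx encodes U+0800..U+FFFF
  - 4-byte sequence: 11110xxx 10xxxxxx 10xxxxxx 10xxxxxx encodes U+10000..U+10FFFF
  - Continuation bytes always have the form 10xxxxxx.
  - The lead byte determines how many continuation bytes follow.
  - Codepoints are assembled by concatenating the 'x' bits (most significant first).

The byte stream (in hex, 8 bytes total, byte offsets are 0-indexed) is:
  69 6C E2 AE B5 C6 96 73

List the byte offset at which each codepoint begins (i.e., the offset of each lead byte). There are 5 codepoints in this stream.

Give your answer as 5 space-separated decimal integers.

Answer: 0 1 2 5 7

Derivation:
Byte[0]=69: 1-byte ASCII. cp=U+0069
Byte[1]=6C: 1-byte ASCII. cp=U+006C
Byte[2]=E2: 3-byte lead, need 2 cont bytes. acc=0x2
Byte[3]=AE: continuation. acc=(acc<<6)|0x2E=0xAE
Byte[4]=B5: continuation. acc=(acc<<6)|0x35=0x2BB5
Completed: cp=U+2BB5 (starts at byte 2)
Byte[5]=C6: 2-byte lead, need 1 cont bytes. acc=0x6
Byte[6]=96: continuation. acc=(acc<<6)|0x16=0x196
Completed: cp=U+0196 (starts at byte 5)
Byte[7]=73: 1-byte ASCII. cp=U+0073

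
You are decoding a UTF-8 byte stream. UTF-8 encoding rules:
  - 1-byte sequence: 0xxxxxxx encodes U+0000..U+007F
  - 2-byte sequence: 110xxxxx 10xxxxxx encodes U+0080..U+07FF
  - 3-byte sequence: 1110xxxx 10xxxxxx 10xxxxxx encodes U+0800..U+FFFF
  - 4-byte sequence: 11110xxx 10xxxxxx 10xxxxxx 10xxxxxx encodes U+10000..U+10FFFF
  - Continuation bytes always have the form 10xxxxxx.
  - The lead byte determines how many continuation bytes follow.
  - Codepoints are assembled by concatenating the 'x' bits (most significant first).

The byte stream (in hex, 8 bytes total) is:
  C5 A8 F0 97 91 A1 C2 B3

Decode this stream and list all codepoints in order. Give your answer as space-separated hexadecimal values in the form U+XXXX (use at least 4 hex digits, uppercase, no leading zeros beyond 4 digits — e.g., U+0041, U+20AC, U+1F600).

Byte[0]=C5: 2-byte lead, need 1 cont bytes. acc=0x5
Byte[1]=A8: continuation. acc=(acc<<6)|0x28=0x168
Completed: cp=U+0168 (starts at byte 0)
Byte[2]=F0: 4-byte lead, need 3 cont bytes. acc=0x0
Byte[3]=97: continuation. acc=(acc<<6)|0x17=0x17
Byte[4]=91: continuation. acc=(acc<<6)|0x11=0x5D1
Byte[5]=A1: continuation. acc=(acc<<6)|0x21=0x17461
Completed: cp=U+17461 (starts at byte 2)
Byte[6]=C2: 2-byte lead, need 1 cont bytes. acc=0x2
Byte[7]=B3: continuation. acc=(acc<<6)|0x33=0xB3
Completed: cp=U+00B3 (starts at byte 6)

Answer: U+0168 U+17461 U+00B3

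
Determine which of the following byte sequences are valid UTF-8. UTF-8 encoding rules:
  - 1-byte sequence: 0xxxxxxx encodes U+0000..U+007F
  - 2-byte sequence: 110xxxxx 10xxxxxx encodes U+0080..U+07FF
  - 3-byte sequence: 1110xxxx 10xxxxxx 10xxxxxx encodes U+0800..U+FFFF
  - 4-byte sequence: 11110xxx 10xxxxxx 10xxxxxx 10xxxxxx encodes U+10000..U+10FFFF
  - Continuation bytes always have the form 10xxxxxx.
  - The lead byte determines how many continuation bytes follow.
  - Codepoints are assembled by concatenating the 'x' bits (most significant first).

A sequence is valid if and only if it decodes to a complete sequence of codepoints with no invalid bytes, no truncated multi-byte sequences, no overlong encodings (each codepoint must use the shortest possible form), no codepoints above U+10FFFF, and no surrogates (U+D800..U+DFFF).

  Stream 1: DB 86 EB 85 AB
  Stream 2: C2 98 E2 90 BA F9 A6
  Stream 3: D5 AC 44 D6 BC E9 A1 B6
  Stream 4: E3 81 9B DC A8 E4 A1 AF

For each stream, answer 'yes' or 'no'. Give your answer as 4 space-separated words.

Answer: yes no yes yes

Derivation:
Stream 1: decodes cleanly. VALID
Stream 2: error at byte offset 5. INVALID
Stream 3: decodes cleanly. VALID
Stream 4: decodes cleanly. VALID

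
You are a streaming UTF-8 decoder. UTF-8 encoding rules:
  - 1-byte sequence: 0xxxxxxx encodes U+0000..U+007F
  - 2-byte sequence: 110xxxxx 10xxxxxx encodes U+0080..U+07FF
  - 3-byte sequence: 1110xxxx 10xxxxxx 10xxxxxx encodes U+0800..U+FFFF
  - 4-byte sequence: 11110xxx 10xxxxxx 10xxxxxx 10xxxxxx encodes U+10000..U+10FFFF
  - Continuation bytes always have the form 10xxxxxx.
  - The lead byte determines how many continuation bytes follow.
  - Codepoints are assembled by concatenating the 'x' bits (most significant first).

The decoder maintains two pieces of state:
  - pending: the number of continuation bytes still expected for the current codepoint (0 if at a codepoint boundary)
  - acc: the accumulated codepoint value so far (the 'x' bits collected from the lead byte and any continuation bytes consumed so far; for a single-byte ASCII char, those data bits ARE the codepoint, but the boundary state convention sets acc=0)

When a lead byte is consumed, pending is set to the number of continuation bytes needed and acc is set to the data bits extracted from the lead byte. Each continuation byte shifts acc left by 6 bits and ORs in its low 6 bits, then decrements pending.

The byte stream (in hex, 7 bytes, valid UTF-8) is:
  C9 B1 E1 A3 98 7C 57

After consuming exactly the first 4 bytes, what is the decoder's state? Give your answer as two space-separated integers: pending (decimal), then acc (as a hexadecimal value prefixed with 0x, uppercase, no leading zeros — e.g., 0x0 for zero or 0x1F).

Byte[0]=C9: 2-byte lead. pending=1, acc=0x9
Byte[1]=B1: continuation. acc=(acc<<6)|0x31=0x271, pending=0
Byte[2]=E1: 3-byte lead. pending=2, acc=0x1
Byte[3]=A3: continuation. acc=(acc<<6)|0x23=0x63, pending=1

Answer: 1 0x63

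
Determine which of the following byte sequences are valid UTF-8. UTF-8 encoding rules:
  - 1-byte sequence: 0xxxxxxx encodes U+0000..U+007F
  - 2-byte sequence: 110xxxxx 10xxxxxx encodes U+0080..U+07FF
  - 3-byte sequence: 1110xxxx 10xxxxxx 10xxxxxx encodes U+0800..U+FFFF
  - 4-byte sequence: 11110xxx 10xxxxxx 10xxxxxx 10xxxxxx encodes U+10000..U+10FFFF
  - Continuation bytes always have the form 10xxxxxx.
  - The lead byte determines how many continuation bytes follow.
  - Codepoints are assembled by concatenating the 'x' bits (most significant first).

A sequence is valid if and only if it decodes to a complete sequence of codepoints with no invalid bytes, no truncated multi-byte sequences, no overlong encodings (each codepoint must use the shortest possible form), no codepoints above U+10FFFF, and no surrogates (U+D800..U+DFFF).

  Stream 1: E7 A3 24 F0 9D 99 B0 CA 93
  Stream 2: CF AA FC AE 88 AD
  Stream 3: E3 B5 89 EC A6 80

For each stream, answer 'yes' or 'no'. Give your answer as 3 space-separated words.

Answer: no no yes

Derivation:
Stream 1: error at byte offset 2. INVALID
Stream 2: error at byte offset 2. INVALID
Stream 3: decodes cleanly. VALID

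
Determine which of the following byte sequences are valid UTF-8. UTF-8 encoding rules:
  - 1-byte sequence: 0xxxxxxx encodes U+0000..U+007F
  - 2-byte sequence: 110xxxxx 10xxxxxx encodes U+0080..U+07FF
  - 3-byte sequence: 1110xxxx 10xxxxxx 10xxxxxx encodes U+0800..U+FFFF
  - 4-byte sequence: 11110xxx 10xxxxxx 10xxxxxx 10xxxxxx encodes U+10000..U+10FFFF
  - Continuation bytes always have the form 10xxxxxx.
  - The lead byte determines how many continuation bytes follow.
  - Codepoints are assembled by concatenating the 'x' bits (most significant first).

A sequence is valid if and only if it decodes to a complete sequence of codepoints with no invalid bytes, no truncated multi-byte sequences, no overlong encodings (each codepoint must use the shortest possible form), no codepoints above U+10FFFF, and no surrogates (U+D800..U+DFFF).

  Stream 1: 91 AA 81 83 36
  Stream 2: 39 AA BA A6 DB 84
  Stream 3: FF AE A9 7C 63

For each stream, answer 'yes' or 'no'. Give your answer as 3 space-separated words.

Stream 1: error at byte offset 0. INVALID
Stream 2: error at byte offset 1. INVALID
Stream 3: error at byte offset 0. INVALID

Answer: no no no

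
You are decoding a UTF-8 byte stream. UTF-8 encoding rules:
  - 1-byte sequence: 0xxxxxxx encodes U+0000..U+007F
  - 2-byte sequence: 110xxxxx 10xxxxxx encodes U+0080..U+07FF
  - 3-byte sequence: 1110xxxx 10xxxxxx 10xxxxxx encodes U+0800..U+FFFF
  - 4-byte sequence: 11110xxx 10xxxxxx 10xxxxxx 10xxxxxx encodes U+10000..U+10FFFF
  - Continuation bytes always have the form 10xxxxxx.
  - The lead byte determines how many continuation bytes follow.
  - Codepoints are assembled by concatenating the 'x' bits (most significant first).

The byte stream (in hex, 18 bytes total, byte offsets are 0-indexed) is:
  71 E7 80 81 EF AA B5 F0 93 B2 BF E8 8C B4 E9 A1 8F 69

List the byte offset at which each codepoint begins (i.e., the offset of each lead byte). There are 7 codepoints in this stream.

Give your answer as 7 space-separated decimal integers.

Answer: 0 1 4 7 11 14 17

Derivation:
Byte[0]=71: 1-byte ASCII. cp=U+0071
Byte[1]=E7: 3-byte lead, need 2 cont bytes. acc=0x7
Byte[2]=80: continuation. acc=(acc<<6)|0x00=0x1C0
Byte[3]=81: continuation. acc=(acc<<6)|0x01=0x7001
Completed: cp=U+7001 (starts at byte 1)
Byte[4]=EF: 3-byte lead, need 2 cont bytes. acc=0xF
Byte[5]=AA: continuation. acc=(acc<<6)|0x2A=0x3EA
Byte[6]=B5: continuation. acc=(acc<<6)|0x35=0xFAB5
Completed: cp=U+FAB5 (starts at byte 4)
Byte[7]=F0: 4-byte lead, need 3 cont bytes. acc=0x0
Byte[8]=93: continuation. acc=(acc<<6)|0x13=0x13
Byte[9]=B2: continuation. acc=(acc<<6)|0x32=0x4F2
Byte[10]=BF: continuation. acc=(acc<<6)|0x3F=0x13CBF
Completed: cp=U+13CBF (starts at byte 7)
Byte[11]=E8: 3-byte lead, need 2 cont bytes. acc=0x8
Byte[12]=8C: continuation. acc=(acc<<6)|0x0C=0x20C
Byte[13]=B4: continuation. acc=(acc<<6)|0x34=0x8334
Completed: cp=U+8334 (starts at byte 11)
Byte[14]=E9: 3-byte lead, need 2 cont bytes. acc=0x9
Byte[15]=A1: continuation. acc=(acc<<6)|0x21=0x261
Byte[16]=8F: continuation. acc=(acc<<6)|0x0F=0x984F
Completed: cp=U+984F (starts at byte 14)
Byte[17]=69: 1-byte ASCII. cp=U+0069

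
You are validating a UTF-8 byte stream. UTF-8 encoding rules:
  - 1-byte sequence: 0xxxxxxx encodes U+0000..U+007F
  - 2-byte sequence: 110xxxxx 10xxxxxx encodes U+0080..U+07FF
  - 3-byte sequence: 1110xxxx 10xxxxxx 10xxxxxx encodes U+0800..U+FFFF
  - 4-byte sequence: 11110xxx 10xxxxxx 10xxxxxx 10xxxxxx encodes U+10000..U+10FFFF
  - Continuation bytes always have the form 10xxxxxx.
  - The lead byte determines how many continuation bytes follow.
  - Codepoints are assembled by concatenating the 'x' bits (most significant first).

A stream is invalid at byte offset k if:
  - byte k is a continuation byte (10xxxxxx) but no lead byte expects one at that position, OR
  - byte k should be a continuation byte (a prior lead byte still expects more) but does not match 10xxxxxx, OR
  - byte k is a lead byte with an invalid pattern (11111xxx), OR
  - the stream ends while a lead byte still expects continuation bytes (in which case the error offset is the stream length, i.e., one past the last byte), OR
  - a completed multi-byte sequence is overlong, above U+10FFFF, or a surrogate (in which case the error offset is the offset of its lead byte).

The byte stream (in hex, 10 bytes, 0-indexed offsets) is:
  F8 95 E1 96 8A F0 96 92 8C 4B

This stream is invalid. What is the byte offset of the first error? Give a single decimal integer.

Byte[0]=F8: INVALID lead byte (not 0xxx/110x/1110/11110)

Answer: 0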